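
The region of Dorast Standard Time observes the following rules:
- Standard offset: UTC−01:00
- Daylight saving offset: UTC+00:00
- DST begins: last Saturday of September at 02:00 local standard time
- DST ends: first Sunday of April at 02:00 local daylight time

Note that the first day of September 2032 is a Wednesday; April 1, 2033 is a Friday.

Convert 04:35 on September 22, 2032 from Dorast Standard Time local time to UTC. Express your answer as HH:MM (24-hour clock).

1 September 2032 is a Wednesday, so Saturdays fall on 4, 11, 18, 25; the last is September 25.
1 April 2033 is a Friday, so the first Sunday is April 3.
September 22, 2032 does not fall between 25 September 2032 and 3 April 2033, so daylight saving is not in effect and Dorast Standard Time is at UTC−01:00.
04:35 local + 1h = 05:35 UTC.

05:35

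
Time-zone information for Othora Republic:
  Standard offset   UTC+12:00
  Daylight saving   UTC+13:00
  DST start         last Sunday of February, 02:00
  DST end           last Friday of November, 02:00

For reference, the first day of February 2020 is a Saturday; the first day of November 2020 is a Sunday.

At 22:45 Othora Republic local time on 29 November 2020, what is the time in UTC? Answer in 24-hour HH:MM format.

1 February 2020 is a Saturday, so Sundays fall on 2, 9, 16, 23; the last is February 23.
1 November 2020 is a Sunday, so Fridays fall on 6, 13, 20, 27; the last is November 27.
29 November 2020 does not fall between 23 February and 27 November, so daylight saving is not in effect and Othora Republic is at UTC+12:00.
22:45 local − 12h = 10:45 UTC.

10:45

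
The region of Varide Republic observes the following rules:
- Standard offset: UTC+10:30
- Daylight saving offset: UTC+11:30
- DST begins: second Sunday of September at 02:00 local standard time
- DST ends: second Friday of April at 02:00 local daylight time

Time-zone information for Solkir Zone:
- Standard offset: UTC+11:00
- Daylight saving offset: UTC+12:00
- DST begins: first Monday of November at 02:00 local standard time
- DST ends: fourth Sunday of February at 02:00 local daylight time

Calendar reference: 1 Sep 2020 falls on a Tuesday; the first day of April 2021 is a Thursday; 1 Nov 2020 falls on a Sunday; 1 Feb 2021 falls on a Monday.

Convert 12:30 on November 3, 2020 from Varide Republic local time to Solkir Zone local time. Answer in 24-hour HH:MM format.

1 September 2020 is a Tuesday, so the first Sunday is September 6 and the second is September 13.
1 April 2021 is a Thursday, so the first Friday is April 2 and the second is April 9.
November 3, 2020 lies within the daylight-saving period (13 September 2020 – 9 April 2021), so Varide Republic is on daylight time, UTC+11:30.
12:30 Varide Republic − 11h30m = 01:00 UTC.
1 November 2020 is a Sunday, so the first Monday is November 2.
1 February 2021 is a Monday, so the first Sunday is February 7 and the fourth is February 28.
At the standard offset (UTC+11:00), 01:00 UTC + 11h = 12:00 Solkir Zone standard time.
Daylight saving runs 2 November 2020 – 28 February 2021; the standard-time date in Solkir Zone, November 3, 2020, is inside that window, so Solkir Zone is at UTC+12:00.
01:00 UTC + 12h = 13:00 Solkir Zone.

13:00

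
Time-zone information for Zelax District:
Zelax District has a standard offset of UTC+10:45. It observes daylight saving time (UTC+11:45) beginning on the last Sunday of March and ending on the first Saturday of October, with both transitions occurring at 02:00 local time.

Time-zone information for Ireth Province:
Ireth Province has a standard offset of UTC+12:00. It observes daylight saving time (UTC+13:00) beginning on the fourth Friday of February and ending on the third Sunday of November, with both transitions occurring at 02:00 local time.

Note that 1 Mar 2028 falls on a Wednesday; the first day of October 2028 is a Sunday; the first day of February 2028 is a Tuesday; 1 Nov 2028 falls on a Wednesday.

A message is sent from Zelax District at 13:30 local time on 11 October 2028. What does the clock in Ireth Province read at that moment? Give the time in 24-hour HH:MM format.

1 March 2028 is a Wednesday, so Sundays fall on 5, 12, 19, 26; the last is March 26.
1 October 2028 is a Sunday, so the first Saturday is October 7.
Daylight saving runs 26 March – 7 October; 11 October 2028 is outside that window, so Zelax District is on standard time at UTC+10:45.
13:30 Zelax District − 10h45m = 02:45 UTC.
1 February 2028 is a Tuesday, so the first Friday is February 4 and the fourth is February 25.
1 November 2028 is a Wednesday, so the first Sunday is November 5 and the third is November 19.
At the standard offset (UTC+12:00), 02:45 UTC + 12h = 14:45 Ireth Province standard time.
Daylight saving runs 25 February – 19 November; the standard-time date in Ireth Province, 11 October 2028, is inside that window, so Ireth Province is at UTC+13:00.
02:45 UTC + 13h = 15:45 Ireth Province.

15:45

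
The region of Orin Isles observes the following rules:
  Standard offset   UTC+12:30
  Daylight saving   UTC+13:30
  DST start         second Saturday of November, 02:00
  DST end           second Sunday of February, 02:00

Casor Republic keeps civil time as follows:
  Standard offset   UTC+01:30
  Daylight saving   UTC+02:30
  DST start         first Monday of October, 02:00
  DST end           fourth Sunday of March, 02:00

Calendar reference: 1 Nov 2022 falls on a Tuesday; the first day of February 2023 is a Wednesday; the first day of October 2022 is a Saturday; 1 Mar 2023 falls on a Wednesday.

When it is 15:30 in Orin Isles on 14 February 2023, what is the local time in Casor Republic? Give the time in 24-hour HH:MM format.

1 November 2022 is a Tuesday, so the first Saturday is November 5 and the second is November 12.
1 February 2023 is a Wednesday, so the first Sunday is February 5 and the second is February 12.
Daylight saving runs 12 November 2022 – 12 February 2023; 14 February 2023 is outside that window, so Orin Isles is on standard time at UTC+12:30.
15:30 Orin Isles − 12h30m = 03:00 UTC.
1 October 2022 is a Saturday, so the first Monday is October 3.
1 March 2023 is a Wednesday, so the first Sunday is March 5 and the fourth is March 26.
At the standard offset (UTC+01:30), 03:00 UTC + 1h30m = 04:30 Casor Republic standard time.
Daylight saving runs 3 October 2022 – 26 March 2023; the standard-time date in Casor Republic, 14 February 2023, is inside that window, so Casor Republic is at UTC+02:30.
03:00 UTC + 2h30m = 05:30 Casor Republic.

05:30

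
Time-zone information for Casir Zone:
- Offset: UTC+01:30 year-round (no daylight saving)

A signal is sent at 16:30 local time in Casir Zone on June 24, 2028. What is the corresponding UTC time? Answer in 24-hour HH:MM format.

Casir Zone stays on UTC+01:30 all year.
16:30 local − 1h30m = 15:00 UTC.

15:00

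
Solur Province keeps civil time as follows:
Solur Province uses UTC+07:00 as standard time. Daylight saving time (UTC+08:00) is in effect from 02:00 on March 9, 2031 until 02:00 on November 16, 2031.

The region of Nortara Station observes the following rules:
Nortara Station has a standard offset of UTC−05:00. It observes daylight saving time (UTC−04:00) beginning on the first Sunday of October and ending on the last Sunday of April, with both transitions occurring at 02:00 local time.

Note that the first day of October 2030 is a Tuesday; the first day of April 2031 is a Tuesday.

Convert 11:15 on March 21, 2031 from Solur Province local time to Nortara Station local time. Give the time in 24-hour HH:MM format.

March 21, 2031 lies within the daylight-saving period (9 March – 16 November), so Solur Province is on daylight time, UTC+08:00.
11:15 Solur Province − 8h = 03:15 UTC.
1 October 2030 is a Tuesday, so the first Sunday is October 6.
1 April 2031 is a Tuesday, so Sundays fall on 6, 13, 20, 27; the last is April 27.
At the standard offset (UTC−05:00), 03:15 UTC − 5h = 22:15 Nortara Station standard time (rolling into the previous day, 20 March 2031).
The standard-time date in Nortara Station, March 20, 2031, falls between 6 October 2030 and 27 April 2031, so daylight saving is in effect and Nortara Station is at UTC−04:00.
03:15 UTC − 4h = 23:15 Nortara Station (rolling into the previous day, 20 March 2031).

23:15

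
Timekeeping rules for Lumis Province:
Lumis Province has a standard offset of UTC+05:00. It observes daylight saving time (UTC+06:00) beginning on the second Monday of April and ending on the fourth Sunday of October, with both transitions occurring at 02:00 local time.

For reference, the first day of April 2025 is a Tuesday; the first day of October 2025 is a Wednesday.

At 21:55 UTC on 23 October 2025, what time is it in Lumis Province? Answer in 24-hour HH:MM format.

03:55

1 April 2025 is a Tuesday, so the first Monday is April 7 and the second is April 14.
1 October 2025 is a Wednesday, so the first Sunday is October 5 and the fourth is October 26.
At the standard offset (UTC+05:00), 21:55 UTC + 5h = 02:55 Lumis Province standard time (rolling into the next day, 24 October 2025).
The standard-time date in Lumis Province, 24 October 2025, lies within the daylight-saving period (14 April – 26 October), so Lumis Province is on daylight time, UTC+06:00.
21:55 UTC + 6h = 03:55 local (rolling into the next day, 24 October 2025).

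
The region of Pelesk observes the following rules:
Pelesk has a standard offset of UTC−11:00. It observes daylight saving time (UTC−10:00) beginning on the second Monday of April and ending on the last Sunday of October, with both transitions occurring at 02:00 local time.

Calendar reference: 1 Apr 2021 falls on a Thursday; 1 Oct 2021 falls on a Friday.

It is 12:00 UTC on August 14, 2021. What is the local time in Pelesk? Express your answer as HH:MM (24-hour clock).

1 April 2021 is a Thursday, so the first Monday is April 5 and the second is April 12.
1 October 2021 is a Friday, so Sundays fall on 3, 10, 17, 24, 31; the last is October 31.
At the standard offset (UTC−11:00), 12:00 UTC − 11h = 01:00 Pelesk standard time.
The standard-time date in Pelesk, August 14, 2021, falls between 12 April and 31 October, so daylight saving is in effect and Pelesk is at UTC−10:00.
12:00 UTC − 10h = 02:00 local.

02:00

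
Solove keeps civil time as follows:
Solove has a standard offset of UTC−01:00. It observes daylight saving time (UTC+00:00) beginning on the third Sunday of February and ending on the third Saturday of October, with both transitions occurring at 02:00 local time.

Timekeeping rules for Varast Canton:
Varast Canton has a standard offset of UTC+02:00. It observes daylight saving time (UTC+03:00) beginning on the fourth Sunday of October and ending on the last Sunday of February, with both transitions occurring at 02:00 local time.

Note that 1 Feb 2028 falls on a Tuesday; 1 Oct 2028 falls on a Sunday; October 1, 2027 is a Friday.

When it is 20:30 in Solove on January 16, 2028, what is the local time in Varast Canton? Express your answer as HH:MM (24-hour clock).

1 February 2028 is a Tuesday, so the first Sunday is February 6 and the third is February 20.
1 October 2028 is a Sunday, so the first Saturday is October 7 and the third is October 21.
January 16, 2028 does not fall between 20 February and 21 October, so daylight saving is not in effect and Solove is at UTC−01:00.
20:30 Solove + 1h = 21:30 UTC.
1 October 2027 is a Friday, so the first Sunday is October 3 and the fourth is October 24.
1 February 2028 is a Tuesday, so Sundays fall on 6, 13, 20, 27; the last is February 27.
At the standard offset (UTC+02:00), 21:30 UTC + 2h = 23:30 Varast Canton standard time.
The standard-time date in Varast Canton, January 16, 2028, lies within the daylight-saving period (24 October 2027 – 27 February 2028), so Varast Canton is on daylight time, UTC+03:00.
21:30 UTC + 3h = 00:30 Varast Canton (rolling into the next day, 17 January 2028).

00:30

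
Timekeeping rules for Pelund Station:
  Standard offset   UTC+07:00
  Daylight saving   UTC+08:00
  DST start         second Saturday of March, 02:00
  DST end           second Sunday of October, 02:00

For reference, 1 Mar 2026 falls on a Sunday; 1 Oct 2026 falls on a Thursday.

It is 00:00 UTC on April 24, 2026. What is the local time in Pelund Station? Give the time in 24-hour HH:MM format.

08:00

1 March 2026 is a Sunday, so the first Saturday is March 7 and the second is March 14.
1 October 2026 is a Thursday, so the first Sunday is October 4 and the second is October 11.
At the standard offset (UTC+07:00), 00:00 UTC + 7h = 07:00 Pelund Station standard time.
Daylight saving runs 14 March – 11 October; the standard-time date in Pelund Station, April 24, 2026, is inside that window, so Pelund Station is at UTC+08:00.
00:00 UTC + 8h = 08:00 local.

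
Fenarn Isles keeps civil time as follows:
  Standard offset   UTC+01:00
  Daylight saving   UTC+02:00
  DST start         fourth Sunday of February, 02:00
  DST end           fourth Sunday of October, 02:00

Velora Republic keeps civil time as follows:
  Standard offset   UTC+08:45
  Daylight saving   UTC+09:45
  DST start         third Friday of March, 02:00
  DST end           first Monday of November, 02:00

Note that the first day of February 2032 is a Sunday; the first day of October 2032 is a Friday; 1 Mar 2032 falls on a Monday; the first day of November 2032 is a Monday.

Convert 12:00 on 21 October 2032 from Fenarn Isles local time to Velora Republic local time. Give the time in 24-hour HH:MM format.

19:45

1 February 2032 is a Sunday, so the first Sunday is February 1 and the fourth is February 22.
1 October 2032 is a Friday, so the first Sunday is October 3 and the fourth is October 24.
21 October 2032 falls between 22 February and 24 October, so daylight saving is in effect and Fenarn Isles is at UTC+02:00.
12:00 Fenarn Isles − 2h = 10:00 UTC.
1 March 2032 is a Monday, so the first Friday is March 5 and the third is March 19.
1 November 2032 is a Monday, so the first Monday is November 1.
At the standard offset (UTC+08:45), 10:00 UTC + 8h45m = 18:45 Velora Republic standard time.
Daylight saving runs 19 March – 1 November; the standard-time date in Velora Republic, 21 October 2032, is inside that window, so Velora Republic is at UTC+09:45.
10:00 UTC + 9h45m = 19:45 Velora Republic.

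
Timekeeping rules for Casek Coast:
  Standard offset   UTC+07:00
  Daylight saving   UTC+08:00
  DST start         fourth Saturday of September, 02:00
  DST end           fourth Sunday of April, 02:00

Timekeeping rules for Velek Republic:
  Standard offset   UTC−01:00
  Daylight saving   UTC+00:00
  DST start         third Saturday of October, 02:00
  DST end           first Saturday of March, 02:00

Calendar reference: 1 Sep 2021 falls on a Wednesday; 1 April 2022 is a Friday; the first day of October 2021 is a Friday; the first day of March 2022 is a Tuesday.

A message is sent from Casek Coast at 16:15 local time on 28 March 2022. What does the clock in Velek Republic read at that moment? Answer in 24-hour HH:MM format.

07:15

1 September 2021 is a Wednesday, so the first Saturday is September 4 and the fourth is September 25.
1 April 2022 is a Friday, so the first Sunday is April 3 and the fourth is April 24.
Daylight saving runs 25 September 2021 – 24 April 2022; 28 March 2022 is inside that window, so Casek Coast is at UTC+08:00.
16:15 Casek Coast − 8h = 08:15 UTC.
1 October 2021 is a Friday, so the first Saturday is October 2 and the third is October 16.
1 March 2022 is a Tuesday, so the first Saturday is March 5.
At the standard offset (UTC−01:00), 08:15 UTC − 1h = 07:15 Velek Republic standard time.
The standard-time date in Velek Republic, 28 March 2022, does not fall between 16 October 2021 and 5 March 2022, so daylight saving is not in effect and Velek Republic is at UTC−01:00.
08:15 UTC − 1h = 07:15 Velek Republic.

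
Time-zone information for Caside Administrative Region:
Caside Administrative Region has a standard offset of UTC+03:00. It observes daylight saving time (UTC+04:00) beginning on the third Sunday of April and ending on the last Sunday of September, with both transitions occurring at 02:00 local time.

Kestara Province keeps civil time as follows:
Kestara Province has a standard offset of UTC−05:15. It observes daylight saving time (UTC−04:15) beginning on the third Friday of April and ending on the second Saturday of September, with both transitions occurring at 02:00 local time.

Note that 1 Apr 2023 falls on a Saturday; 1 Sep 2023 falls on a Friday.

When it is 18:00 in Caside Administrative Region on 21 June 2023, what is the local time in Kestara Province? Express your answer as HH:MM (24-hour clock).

1 April 2023 is a Saturday, so the first Sunday is April 2 and the third is April 16.
1 September 2023 is a Friday, so Sundays fall on 3, 10, 17, 24; the last is September 24.
21 June 2023 falls between 16 April and 24 September, so daylight saving is in effect and Caside Administrative Region is at UTC+04:00.
18:00 Caside Administrative Region − 4h = 14:00 UTC.
1 April 2023 is a Saturday, so the first Friday is April 7 and the third is April 21.
1 September 2023 is a Friday, so the first Saturday is September 2 and the second is September 9.
At the standard offset (UTC−05:15), 14:00 UTC − 5h15m = 08:45 Kestara Province standard time.
The standard-time date in Kestara Province, 21 June 2023, falls between 21 April and 9 September, so daylight saving is in effect and Kestara Province is at UTC−04:15.
14:00 UTC − 4h15m = 09:45 Kestara Province.

09:45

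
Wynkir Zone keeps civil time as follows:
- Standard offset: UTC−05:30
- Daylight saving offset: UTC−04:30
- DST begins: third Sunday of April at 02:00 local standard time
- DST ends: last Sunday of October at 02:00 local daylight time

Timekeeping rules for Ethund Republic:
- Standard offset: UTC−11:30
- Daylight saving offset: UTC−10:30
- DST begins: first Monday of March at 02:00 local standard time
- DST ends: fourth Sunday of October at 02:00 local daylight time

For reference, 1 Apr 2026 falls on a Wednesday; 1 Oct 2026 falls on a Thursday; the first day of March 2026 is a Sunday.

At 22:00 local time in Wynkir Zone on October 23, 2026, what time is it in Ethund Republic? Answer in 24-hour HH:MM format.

16:00

1 April 2026 is a Wednesday, so the first Sunday is April 5 and the third is April 19.
1 October 2026 is a Thursday, so Sundays fall on 4, 11, 18, 25; the last is October 25.
Daylight saving runs 19 April – 25 October; October 23, 2026 is inside that window, so Wynkir Zone is at UTC−04:30.
22:00 Wynkir Zone + 4h30m = 02:30 UTC (rolling into the next day, 24 October 2026).
1 March 2026 is a Sunday, so the first Monday is March 2.
1 October 2026 is a Thursday, so the first Sunday is October 4 and the fourth is October 25.
At the standard offset (UTC−11:30), 02:30 UTC − 11h30m = 15:00 Ethund Republic standard time (rolling into the previous day, 23 October 2026).
The standard-time date in Ethund Republic, October 23, 2026, lies within the daylight-saving period (2 March – 25 October), so Ethund Republic is on daylight time, UTC−10:30.
02:30 UTC − 10h30m = 16:00 Ethund Republic (rolling into the previous day, 23 October 2026).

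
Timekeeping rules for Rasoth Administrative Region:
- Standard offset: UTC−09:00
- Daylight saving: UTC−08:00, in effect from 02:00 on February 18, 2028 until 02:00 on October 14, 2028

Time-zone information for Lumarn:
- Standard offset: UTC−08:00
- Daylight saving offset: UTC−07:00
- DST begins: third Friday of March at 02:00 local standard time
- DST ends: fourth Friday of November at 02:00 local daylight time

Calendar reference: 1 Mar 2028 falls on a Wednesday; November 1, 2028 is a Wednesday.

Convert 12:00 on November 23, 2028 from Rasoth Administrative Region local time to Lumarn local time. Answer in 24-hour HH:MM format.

November 23, 2028 is outside the daylight-saving period (18 February – 14 October), so Rasoth Administrative Region is on standard time, UTC−09:00.
12:00 Rasoth Administrative Region + 9h = 21:00 UTC.
1 March 2028 is a Wednesday, so the first Friday is March 3 and the third is March 17.
1 November 2028 is a Wednesday, so the first Friday is November 3 and the fourth is November 24.
At the standard offset (UTC−08:00), 21:00 UTC − 8h = 13:00 Lumarn standard time.
Daylight saving runs 17 March – 24 November; the standard-time date in Lumarn, November 23, 2028, is inside that window, so Lumarn is at UTC−07:00.
21:00 UTC − 7h = 14:00 Lumarn.

14:00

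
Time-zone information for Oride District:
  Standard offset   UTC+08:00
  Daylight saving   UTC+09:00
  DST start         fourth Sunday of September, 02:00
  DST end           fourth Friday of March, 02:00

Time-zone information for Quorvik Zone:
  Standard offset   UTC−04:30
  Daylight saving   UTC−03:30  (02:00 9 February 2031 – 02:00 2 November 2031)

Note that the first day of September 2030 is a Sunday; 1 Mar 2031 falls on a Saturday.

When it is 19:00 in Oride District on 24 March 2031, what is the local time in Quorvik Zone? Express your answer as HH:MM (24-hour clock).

1 September 2030 is a Sunday, so the first Sunday is September 1 and the fourth is September 22.
1 March 2031 is a Saturday, so the first Friday is March 7 and the fourth is March 28.
24 March 2031 lies within the daylight-saving period (22 September 2030 – 28 March 2031), so Oride District is on daylight time, UTC+09:00.
19:00 Oride District − 9h = 10:00 UTC.
At the standard offset (UTC−04:30), 10:00 UTC − 4h30m = 05:30 Quorvik Zone standard time.
The standard-time date in Quorvik Zone, 24 March 2031, falls between 9 February and 2 November, so daylight saving is in effect and Quorvik Zone is at UTC−03:30.
10:00 UTC − 3h30m = 06:30 Quorvik Zone.

06:30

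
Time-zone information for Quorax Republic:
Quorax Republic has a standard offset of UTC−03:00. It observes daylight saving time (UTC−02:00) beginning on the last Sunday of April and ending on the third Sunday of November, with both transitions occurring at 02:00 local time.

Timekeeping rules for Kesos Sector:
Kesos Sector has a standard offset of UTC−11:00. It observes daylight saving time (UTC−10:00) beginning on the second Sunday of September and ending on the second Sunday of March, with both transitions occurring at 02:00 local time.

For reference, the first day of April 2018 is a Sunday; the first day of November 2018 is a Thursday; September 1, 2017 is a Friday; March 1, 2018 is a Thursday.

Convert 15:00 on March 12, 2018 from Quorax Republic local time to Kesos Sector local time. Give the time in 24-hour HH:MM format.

07:00

1 April 2018 is a Sunday, so Sundays fall on 1, 8, 15, 22, 29; the last is April 29.
1 November 2018 is a Thursday, so the first Sunday is November 4 and the third is November 18.
Daylight saving runs 29 April – 18 November; March 12, 2018 is outside that window, so Quorax Republic is on standard time at UTC−03:00.
15:00 Quorax Republic + 3h = 18:00 UTC.
1 September 2017 is a Friday, so the first Sunday is September 3 and the second is September 10.
1 March 2018 is a Thursday, so the first Sunday is March 4 and the second is March 11.
At the standard offset (UTC−11:00), 18:00 UTC − 11h = 07:00 Kesos Sector standard time.
The standard-time date in Kesos Sector, March 12, 2018, is outside the daylight-saving period (10 September 2017 – 11 March 2018), so Kesos Sector is on standard time, UTC−11:00.
18:00 UTC − 11h = 07:00 Kesos Sector.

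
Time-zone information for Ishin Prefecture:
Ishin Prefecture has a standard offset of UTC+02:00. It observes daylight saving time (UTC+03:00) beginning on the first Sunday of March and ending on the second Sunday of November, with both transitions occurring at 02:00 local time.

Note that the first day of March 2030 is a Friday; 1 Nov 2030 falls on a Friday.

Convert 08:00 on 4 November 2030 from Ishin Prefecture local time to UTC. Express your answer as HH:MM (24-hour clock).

1 March 2030 is a Friday, so the first Sunday is March 3.
1 November 2030 is a Friday, so the first Sunday is November 3 and the second is November 10.
4 November 2030 lies within the daylight-saving period (3 March – 10 November), so Ishin Prefecture is on daylight time, UTC+03:00.
08:00 local − 3h = 05:00 UTC.

05:00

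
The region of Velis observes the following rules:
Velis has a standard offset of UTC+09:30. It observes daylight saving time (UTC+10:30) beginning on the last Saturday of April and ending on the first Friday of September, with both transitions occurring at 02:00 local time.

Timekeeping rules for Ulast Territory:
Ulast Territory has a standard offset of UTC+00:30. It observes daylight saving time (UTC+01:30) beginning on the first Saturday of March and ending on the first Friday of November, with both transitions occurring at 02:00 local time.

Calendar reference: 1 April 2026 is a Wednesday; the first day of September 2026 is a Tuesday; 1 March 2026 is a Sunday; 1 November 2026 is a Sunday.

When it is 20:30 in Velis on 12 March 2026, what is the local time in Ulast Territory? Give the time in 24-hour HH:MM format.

12:30

1 April 2026 is a Wednesday, so Saturdays fall on 4, 11, 18, 25; the last is April 25.
1 September 2026 is a Tuesday, so the first Friday is September 4.
Daylight saving runs 25 April – 4 September; 12 March 2026 is outside that window, so Velis is on standard time at UTC+09:30.
20:30 Velis − 9h30m = 11:00 UTC.
1 March 2026 is a Sunday, so the first Saturday is March 7.
1 November 2026 is a Sunday, so the first Friday is November 6.
At the standard offset (UTC+00:30), 11:00 UTC + 0h30m = 11:30 Ulast Territory standard time.
Daylight saving runs 7 March – 6 November; the standard-time date in Ulast Territory, 12 March 2026, is inside that window, so Ulast Territory is at UTC+01:30.
11:00 UTC + 1h30m = 12:30 Ulast Territory.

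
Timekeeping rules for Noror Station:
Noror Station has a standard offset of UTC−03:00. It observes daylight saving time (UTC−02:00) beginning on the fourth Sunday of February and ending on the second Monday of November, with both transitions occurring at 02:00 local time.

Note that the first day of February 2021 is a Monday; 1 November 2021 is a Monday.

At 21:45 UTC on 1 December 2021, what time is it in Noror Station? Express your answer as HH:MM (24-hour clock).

18:45

1 February 2021 is a Monday, so the first Sunday is February 7 and the fourth is February 28.
1 November 2021 is a Monday, so the first Monday is November 1 and the second is November 8.
At the standard offset (UTC−03:00), 21:45 UTC − 3h = 18:45 Noror Station standard time.
The standard-time date in Noror Station, 1 December 2021, is outside the daylight-saving period (28 February – 8 November), so Noror Station is on standard time, UTC−03:00.
21:45 UTC − 3h = 18:45 local.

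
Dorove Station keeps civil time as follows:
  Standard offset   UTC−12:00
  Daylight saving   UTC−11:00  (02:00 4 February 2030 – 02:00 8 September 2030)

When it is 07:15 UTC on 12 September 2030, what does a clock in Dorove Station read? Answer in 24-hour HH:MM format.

At the standard offset (UTC−12:00), 07:15 UTC − 12h = 19:15 Dorove Station standard time (rolling into the previous day, 11 September 2030).
The standard-time date in Dorove Station, 11 September 2030, is outside the daylight-saving period (4 February – 8 September), so Dorove Station is on standard time, UTC−12:00.
07:15 UTC − 12h = 19:15 local (rolling into the previous day, 11 September 2030).

19:15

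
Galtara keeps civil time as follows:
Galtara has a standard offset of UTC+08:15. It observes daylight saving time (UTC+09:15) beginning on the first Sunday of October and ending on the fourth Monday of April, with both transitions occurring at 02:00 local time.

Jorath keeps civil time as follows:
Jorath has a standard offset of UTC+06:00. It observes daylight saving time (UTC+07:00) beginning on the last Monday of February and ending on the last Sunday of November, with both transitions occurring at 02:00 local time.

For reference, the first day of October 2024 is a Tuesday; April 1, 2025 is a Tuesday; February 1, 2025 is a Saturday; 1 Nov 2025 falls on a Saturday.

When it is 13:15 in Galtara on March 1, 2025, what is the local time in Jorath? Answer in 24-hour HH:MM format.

11:00

1 October 2024 is a Tuesday, so the first Sunday is October 6.
1 April 2025 is a Tuesday, so the first Monday is April 7 and the fourth is April 28.
March 1, 2025 lies within the daylight-saving period (6 October 2024 – 28 April 2025), so Galtara is on daylight time, UTC+09:15.
13:15 Galtara − 9h15m = 04:00 UTC.
1 February 2025 is a Saturday, so Mondays fall on 3, 10, 17, 24; the last is February 24.
1 November 2025 is a Saturday, so Sundays fall on 2, 9, 16, 23, 30; the last is November 30.
At the standard offset (UTC+06:00), 04:00 UTC + 6h = 10:00 Jorath standard time.
The standard-time date in Jorath, March 1, 2025, falls between 24 February and 30 November, so daylight saving is in effect and Jorath is at UTC+07:00.
04:00 UTC + 7h = 11:00 Jorath.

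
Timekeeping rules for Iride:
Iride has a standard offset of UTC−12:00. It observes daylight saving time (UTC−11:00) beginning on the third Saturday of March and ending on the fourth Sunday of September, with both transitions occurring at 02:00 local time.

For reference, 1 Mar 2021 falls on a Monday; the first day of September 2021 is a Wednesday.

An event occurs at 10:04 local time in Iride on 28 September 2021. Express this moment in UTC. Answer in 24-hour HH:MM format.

22:04

1 March 2021 is a Monday, so the first Saturday is March 6 and the third is March 20.
1 September 2021 is a Wednesday, so the first Sunday is September 5 and the fourth is September 26.
28 September 2021 is outside the daylight-saving period (20 March – 26 September), so Iride is on standard time, UTC−12:00.
10:04 local + 12h = 22:04 UTC.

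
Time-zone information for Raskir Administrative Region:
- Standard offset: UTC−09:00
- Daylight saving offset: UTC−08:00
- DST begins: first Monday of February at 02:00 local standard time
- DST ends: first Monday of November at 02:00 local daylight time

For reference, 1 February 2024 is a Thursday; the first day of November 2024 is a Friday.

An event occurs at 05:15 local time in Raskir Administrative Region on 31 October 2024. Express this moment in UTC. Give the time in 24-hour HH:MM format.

1 February 2024 is a Thursday, so the first Monday is February 5.
1 November 2024 is a Friday, so the first Monday is November 4.
31 October 2024 falls between 5 February and 4 November, so daylight saving is in effect and Raskir Administrative Region is at UTC−08:00.
05:15 local + 8h = 13:15 UTC.

13:15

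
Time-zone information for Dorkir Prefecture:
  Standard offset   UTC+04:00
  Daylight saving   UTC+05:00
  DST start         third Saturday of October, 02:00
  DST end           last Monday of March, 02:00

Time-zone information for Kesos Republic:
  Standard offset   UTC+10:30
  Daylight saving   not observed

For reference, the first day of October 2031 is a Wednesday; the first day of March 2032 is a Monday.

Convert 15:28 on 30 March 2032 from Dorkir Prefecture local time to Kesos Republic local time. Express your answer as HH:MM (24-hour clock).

21:58

1 October 2031 is a Wednesday, so the first Saturday is October 4 and the third is October 18.
1 March 2032 is a Monday, so Mondays fall on 1, 8, 15, 22, 29; the last is March 29.
Daylight saving runs 18 October 2031 – 29 March 2032; 30 March 2032 is outside that window, so Dorkir Prefecture is on standard time at UTC+04:00.
15:28 Dorkir Prefecture − 4h = 11:28 UTC.
Kesos Republic has no daylight saving, so its offset is UTC+10:30 year-round.
11:28 UTC + 10h30m = 21:58 Kesos Republic.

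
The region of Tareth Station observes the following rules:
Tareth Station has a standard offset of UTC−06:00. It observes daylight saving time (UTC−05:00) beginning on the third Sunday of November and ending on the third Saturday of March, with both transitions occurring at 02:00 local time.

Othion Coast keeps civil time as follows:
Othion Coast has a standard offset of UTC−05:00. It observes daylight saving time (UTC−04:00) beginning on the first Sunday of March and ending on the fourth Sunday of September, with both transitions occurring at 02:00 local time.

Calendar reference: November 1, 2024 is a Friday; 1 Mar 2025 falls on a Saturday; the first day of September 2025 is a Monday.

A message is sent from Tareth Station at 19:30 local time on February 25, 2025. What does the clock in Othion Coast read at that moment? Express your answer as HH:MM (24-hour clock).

1 November 2024 is a Friday, so the first Sunday is November 3 and the third is November 17.
1 March 2025 is a Saturday, so the first Saturday is March 1 and the third is March 15.
Daylight saving runs 17 November 2024 – 15 March 2025; February 25, 2025 is inside that window, so Tareth Station is at UTC−05:00.
19:30 Tareth Station + 5h = 00:30 UTC (rolling into the next day, 26 February 2025).
1 March 2025 is a Saturday, so the first Sunday is March 2.
1 September 2025 is a Monday, so the first Sunday is September 7 and the fourth is September 28.
At the standard offset (UTC−05:00), 00:30 UTC − 5h = 19:30 Othion Coast standard time (rolling into the previous day, 25 February 2025).
The standard-time date in Othion Coast, February 25, 2025, does not fall between 2 March and 28 September, so daylight saving is not in effect and Othion Coast is at UTC−05:00.
00:30 UTC − 5h = 19:30 Othion Coast (rolling into the previous day, 25 February 2025).

19:30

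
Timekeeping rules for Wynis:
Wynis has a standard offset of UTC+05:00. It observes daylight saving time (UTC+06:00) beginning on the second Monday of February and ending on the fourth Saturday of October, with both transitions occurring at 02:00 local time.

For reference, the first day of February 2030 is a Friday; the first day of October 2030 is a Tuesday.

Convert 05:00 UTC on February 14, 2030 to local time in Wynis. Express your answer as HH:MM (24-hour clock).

11:00

1 February 2030 is a Friday, so the first Monday is February 4 and the second is February 11.
1 October 2030 is a Tuesday, so the first Saturday is October 5 and the fourth is October 26.
At the standard offset (UTC+05:00), 05:00 UTC + 5h = 10:00 Wynis standard time.
The standard-time date in Wynis, February 14, 2030, lies within the daylight-saving period (11 February – 26 October), so Wynis is on daylight time, UTC+06:00.
05:00 UTC + 6h = 11:00 local.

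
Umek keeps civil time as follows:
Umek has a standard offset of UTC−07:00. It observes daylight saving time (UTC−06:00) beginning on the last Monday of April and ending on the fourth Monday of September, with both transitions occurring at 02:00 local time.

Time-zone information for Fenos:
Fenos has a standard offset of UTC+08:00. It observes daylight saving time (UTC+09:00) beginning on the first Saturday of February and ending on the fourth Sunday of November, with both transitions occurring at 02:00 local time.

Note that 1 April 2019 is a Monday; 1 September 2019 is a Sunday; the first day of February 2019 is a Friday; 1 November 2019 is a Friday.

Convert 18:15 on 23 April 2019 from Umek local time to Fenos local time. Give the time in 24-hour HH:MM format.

10:15

1 April 2019 is a Monday, so Mondays fall on 1, 8, 15, 22, 29; the last is April 29.
1 September 2019 is a Sunday, so the first Monday is September 2 and the fourth is September 23.
Daylight saving runs 29 April – 23 September; 23 April 2019 is outside that window, so Umek is on standard time at UTC−07:00.
18:15 Umek + 7h = 01:15 UTC (rolling into the next day, 24 April 2019).
1 February 2019 is a Friday, so the first Saturday is February 2.
1 November 2019 is a Friday, so the first Sunday is November 3 and the fourth is November 24.
At the standard offset (UTC+08:00), 01:15 UTC + 8h = 09:15 Fenos standard time.
Daylight saving runs 2 February – 24 November; the standard-time date in Fenos, 24 April 2019, is inside that window, so Fenos is at UTC+09:00.
01:15 UTC + 9h = 10:15 Fenos.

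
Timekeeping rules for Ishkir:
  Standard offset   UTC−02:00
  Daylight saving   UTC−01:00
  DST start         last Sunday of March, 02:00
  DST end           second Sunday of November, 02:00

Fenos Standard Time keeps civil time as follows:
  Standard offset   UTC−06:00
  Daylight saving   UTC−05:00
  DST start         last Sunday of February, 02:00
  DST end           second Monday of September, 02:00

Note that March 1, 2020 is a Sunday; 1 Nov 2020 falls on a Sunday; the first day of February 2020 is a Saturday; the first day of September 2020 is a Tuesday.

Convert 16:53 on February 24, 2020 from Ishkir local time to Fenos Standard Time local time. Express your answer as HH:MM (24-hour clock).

13:53

1 March 2020 is a Sunday, so Sundays fall on 1, 8, 15, 22, 29; the last is March 29.
1 November 2020 is a Sunday, so the first Sunday is November 1 and the second is November 8.
February 24, 2020 does not fall between 29 March and 8 November, so daylight saving is not in effect and Ishkir is at UTC−02:00.
16:53 Ishkir + 2h = 18:53 UTC.
1 February 2020 is a Saturday, so Sundays fall on 2, 9, 16, 23; the last is February 23.
1 September 2020 is a Tuesday, so the first Monday is September 7 and the second is September 14.
At the standard offset (UTC−06:00), 18:53 UTC − 6h = 12:53 Fenos Standard Time standard time.
The standard-time date in Fenos Standard Time, February 24, 2020, falls between 23 February and 14 September, so daylight saving is in effect and Fenos Standard Time is at UTC−05:00.
18:53 UTC − 5h = 13:53 Fenos Standard Time.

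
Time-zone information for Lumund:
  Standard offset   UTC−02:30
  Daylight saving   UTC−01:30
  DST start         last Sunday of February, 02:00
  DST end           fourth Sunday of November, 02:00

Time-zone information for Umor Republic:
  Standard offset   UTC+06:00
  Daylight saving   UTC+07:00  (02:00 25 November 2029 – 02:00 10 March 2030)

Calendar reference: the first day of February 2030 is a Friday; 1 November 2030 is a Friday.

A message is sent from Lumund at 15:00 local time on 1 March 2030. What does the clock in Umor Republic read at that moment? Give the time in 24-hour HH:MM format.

1 February 2030 is a Friday, so Sundays fall on 3, 10, 17, 24; the last is February 24.
1 November 2030 is a Friday, so the first Sunday is November 3 and the fourth is November 24.
1 March 2030 lies within the daylight-saving period (24 February – 24 November), so Lumund is on daylight time, UTC−01:30.
15:00 Lumund + 1h30m = 16:30 UTC.
At the standard offset (UTC+06:00), 16:30 UTC + 6h = 22:30 Umor Republic standard time.
The standard-time date in Umor Republic, 1 March 2030, falls between 25 November 2029 and 10 March 2030, so daylight saving is in effect and Umor Republic is at UTC+07:00.
16:30 UTC + 7h = 23:30 Umor Republic.

23:30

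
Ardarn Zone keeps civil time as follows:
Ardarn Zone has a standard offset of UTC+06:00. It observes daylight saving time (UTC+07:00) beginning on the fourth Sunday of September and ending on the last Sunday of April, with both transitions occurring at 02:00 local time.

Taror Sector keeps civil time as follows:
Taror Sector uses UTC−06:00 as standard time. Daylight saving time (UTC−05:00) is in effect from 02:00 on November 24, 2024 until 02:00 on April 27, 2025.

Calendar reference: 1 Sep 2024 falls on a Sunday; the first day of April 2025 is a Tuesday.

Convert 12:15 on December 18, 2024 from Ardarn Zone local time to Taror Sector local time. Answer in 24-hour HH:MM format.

00:15

1 September 2024 is a Sunday, so the first Sunday is September 1 and the fourth is September 22.
1 April 2025 is a Tuesday, so Sundays fall on 6, 13, 20, 27; the last is April 27.
December 18, 2024 lies within the daylight-saving period (22 September 2024 – 27 April 2025), so Ardarn Zone is on daylight time, UTC+07:00.
12:15 Ardarn Zone − 7h = 05:15 UTC.
At the standard offset (UTC−06:00), 05:15 UTC − 6h = 23:15 Taror Sector standard time (rolling into the previous day, 17 December 2024).
The standard-time date in Taror Sector, December 17, 2024, falls between 24 November 2024 and 27 April 2025, so daylight saving is in effect and Taror Sector is at UTC−05:00.
05:15 UTC − 5h = 00:15 Taror Sector.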